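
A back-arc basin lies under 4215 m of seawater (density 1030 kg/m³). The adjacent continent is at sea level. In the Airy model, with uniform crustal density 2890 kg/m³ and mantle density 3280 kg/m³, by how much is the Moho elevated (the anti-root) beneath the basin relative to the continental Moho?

20100 m

In Airy isostatic equilibrium: replacing crust with seawater at the top is compensated by replacing crust with mantle at the base: d (ρ_c − ρ_w) = a (ρ_m − ρ_c).
a = d (ρ_c − ρ_w)/(ρ_m − ρ_c) = 4215 m × 1860/390 = 20100 m.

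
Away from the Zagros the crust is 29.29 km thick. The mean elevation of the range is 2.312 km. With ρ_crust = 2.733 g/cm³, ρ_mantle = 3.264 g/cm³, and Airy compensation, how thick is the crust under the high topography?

Root depth r = h ρ_c / (ρ_m − ρ_c) = 2.312 km × 2.733 / 0.531 = 11.9 km.
Total thickness = T + h + r = 29.29 km + 2.312 km + 11.9 km = 43.5 km.

43.5 km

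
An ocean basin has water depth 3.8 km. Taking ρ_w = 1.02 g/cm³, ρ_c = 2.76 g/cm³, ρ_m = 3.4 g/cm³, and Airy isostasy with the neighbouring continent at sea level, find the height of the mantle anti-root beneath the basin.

10.3 km

In Airy isostatic equilibrium: replacing crust with seawater at the top is compensated by replacing crust with mantle at the base: d (ρ_c − ρ_w) = a (ρ_m − ρ_c).
a = d (ρ_c − ρ_w)/(ρ_m − ρ_c) = 3.8 km × 1.74/0.64 = 10.3 km.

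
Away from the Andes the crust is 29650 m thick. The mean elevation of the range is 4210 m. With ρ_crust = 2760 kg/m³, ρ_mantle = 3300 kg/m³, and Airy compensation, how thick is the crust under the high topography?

Root depth r = h ρ_c / (ρ_m − ρ_c) = 4210 m × 2760 / 540 = 21520 m.
Total thickness = T + h + r = 29650 m + 4210 m + 21520 m = 55400 m.

55400 m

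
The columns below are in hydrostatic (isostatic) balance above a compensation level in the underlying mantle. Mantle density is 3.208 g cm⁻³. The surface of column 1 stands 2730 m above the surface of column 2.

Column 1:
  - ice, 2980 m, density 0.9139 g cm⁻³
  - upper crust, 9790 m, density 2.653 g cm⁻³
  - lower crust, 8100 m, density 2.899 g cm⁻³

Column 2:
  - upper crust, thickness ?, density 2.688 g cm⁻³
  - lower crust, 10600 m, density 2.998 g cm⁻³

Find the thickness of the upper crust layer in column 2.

7290 m

Take the compensation level at the base of the deeper column (depth z_c below the surface of column 1) and equate Σ ρ_i t_i down to z_c; mantle fills any gap and the z_c terms cancel.
Column 1: 2980×0.9139 + 9790×2.653 + 8100×2.899 + (z_c − 20870)×3.208
Column 2: 2730×0 + x×2.688 + 10600×2.998 + (z_c − 2730 − 10600 − x)×3.208
The z_c×3.208 term appears on both sides and cancels. Collect the known terms of each column as K = Σ(ρt)_known − 3.208 × (depth of known layers): K_1 = 52178.192 − 3.208×20870 = −14772.768; K_2 = 31778.8 − 3.208×(2730 + 10600) = −10983.84.
Balance: K_1 = K_2 − x×(3.208 − 2.688), so x = (K_2 − K_1)/(3.208 − 2.688) = 3788.93/0.52 = 7290 m.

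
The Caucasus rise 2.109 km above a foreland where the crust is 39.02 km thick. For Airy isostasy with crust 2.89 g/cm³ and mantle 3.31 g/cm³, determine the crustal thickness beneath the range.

55.6 km

Root depth r = h ρ_c / (ρ_m − ρ_c) = 2.109 km × 2.89 / 0.42 = 14.51 km.
Total thickness = T + h + r = 39.02 km + 2.109 km + 14.51 km = 55.6 km.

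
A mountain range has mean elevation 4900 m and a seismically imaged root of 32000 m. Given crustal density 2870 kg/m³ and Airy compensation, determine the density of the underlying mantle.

3310 kg/m³

Airy balance: ρ_c h = (ρ_m − ρ_c) r → ρ_m = ρ_c (1 + h/r).
ρ_m = 2870 × (1 + 4900 m/32000 m) = 3310 kg/m³.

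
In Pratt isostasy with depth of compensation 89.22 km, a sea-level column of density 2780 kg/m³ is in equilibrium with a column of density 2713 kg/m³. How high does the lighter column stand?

2.2 km

ρ_ref D = ρ (D + h) → h = D (ρ_ref − ρ)/ρ.
h = 89.22 km × (2780 − 2713)/2713 = 2.2 km.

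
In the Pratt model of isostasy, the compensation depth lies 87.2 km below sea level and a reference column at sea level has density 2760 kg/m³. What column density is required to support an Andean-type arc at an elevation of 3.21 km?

2660 kg/m³

Pratt balance: ρ_ref D = ρ (D + h).
ρ = ρ_ref D/(D + h) = 2760 × 87.2 km/(87.2 km + 3.21 km) = 2660 kg/m³.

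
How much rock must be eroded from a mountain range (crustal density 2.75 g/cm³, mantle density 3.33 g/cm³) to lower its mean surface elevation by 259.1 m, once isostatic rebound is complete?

Net drop Δ = e − u = e − e ρ_c/ρ_m = e (ρ_m − ρ_c)/ρ_m.
e = Δ ρ_m/(ρ_m − ρ_c) = 259.1 m × 3.33/0.58 = 1490 m.

1490 m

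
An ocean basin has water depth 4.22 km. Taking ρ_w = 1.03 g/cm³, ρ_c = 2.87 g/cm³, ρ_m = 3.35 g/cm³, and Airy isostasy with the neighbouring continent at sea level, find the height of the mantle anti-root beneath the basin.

For local isostatic compensation: replacing crust with seawater at the top is compensated by replacing crust with mantle at the base: d (ρ_c − ρ_w) = a (ρ_m − ρ_c).
a = d (ρ_c − ρ_w)/(ρ_m − ρ_c) = 4.22 km × 1.84/0.48 = 16.2 km.

16.2 km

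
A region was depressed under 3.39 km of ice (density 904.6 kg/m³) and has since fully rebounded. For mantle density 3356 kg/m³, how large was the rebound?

0.914 km

Removing the load lets mantle flow back in; uplift u satisfies ρ_ice t = ρ_m u.
u = t ρ_ice/ρ_m = 3.39 km × 904.6/3356 = 0.914 km.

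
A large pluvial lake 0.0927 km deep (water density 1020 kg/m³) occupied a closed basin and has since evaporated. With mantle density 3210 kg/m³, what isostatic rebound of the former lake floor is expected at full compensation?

0.0295 km

u = d ρ_w/ρ_m = 0.0927 km × 1020/3210 = 0.0295 km.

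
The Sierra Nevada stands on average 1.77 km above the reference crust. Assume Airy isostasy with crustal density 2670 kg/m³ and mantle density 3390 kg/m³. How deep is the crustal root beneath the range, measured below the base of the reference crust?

6.56 km

Balancing pressure at the compensation depth: the weight of the topography is balanced by the buoyancy of the root, ρ_c h = (ρ_m − ρ_c) r.
r = h · ρ_c / (ρ_m − ρ_c) = 1.77 km × 2670 / (3390 − 2670) = 6.56 km.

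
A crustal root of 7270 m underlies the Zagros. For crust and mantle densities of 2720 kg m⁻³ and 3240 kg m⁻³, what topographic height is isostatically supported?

Balancing pressure at the compensation depth: ρ_c h = (ρ_m − ρ_c) r.
h = r (ρ_m − ρ_c) / ρ_c = 7270 m × (3240 − 2720) / 2720 = 1390 m.

1390 m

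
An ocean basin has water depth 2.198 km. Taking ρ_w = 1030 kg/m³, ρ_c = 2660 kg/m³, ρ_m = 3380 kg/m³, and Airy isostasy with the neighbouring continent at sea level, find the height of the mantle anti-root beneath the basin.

Equating mass per unit area of the two columns: replacing crust with seawater at the top is compensated by replacing crust with mantle at the base: d (ρ_c − ρ_w) = a (ρ_m − ρ_c).
a = d (ρ_c − ρ_w)/(ρ_m − ρ_c) = 2.198 km × 1630/720 = 4.98 km.

4.98 km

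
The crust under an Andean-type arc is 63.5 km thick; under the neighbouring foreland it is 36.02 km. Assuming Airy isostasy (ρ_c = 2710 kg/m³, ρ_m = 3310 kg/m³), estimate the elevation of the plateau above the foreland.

Excess crust Δ = 63.5 km − 36.02 km = 27.48 km, split between elevation h and root r with h + r = Δ.
Airy balance ρ_c h = (ρ_m − ρ_c) r gives r = h ρ_c/(ρ_m − ρ_c), so h (1 + ρ_c/(ρ_m − ρ_c)) = Δ, i.e. h = Δ (ρ_m − ρ_c)/ρ_m.
h = 27.48 km × 600/3310 = 4.98 km.

4.98 km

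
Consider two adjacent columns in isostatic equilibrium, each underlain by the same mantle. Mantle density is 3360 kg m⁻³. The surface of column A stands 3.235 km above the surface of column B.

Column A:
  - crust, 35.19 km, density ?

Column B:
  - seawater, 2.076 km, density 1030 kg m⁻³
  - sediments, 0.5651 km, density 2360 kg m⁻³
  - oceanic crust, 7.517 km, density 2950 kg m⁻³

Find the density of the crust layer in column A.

2810 kg m⁻³

Take the compensation level at the base of the deeper column (depth z_c below the surface of column A) and equate Σ ρ_i t_i down to z_c; mantle fills any gap and the z_c terms cancel.
Column A: 35.19×ρ + (z_c − 35.19)×3360
Column B: 3.235×0 + 2.076×1030 + 0.5651×2360 + 7.517×2950 + (z_c − 3.235 − 10.1581)×3360
The z_c×3360 term appears on both sides and cancels. Collect the known terms of each column as K = Σ(ρt)_known − 3360 × (depth of known layers): K_A = 0 − 3360×35.19 = −118238.4; K_B = 25647.066 − 3360×(3.235 + 10.1581) = −19353.75.
Balance: K_A + 35.19×ρ = K_B, so ρ = (K_B − K_A)/35.19 = 98884.7/35.19 = 2810 kg m⁻³.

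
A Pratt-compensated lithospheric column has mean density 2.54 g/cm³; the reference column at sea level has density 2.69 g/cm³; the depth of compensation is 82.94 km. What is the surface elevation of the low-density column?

ρ_ref D = ρ (D + h) → h = D (ρ_ref − ρ)/ρ.
h = 82.94 km × (2.69 − 2.54)/2.54 = 4.9 km.

4.9 km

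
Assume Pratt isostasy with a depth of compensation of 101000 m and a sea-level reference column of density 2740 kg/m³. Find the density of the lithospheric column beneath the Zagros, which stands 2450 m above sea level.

Pratt balance: ρ_ref D = ρ (D + h).
ρ = ρ_ref D/(D + h) = 2740 × 101000 m/(101000 m + 2450 m) = 2680 kg/m³.

2680 kg/m³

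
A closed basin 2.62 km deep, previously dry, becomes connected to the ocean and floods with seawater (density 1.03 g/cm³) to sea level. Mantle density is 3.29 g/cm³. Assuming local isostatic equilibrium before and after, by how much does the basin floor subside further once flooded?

After flooding the water column is d + s deep. Its weight must equal the weight of mantle displaced by the extra subsidence s: (d + s) ρ_w = s ρ_m.
s = d ρ_w / (ρ_m − ρ_w) = 2.62 km × 1.03/(3.29 − 1.03) = 1.19 km.

1.19 km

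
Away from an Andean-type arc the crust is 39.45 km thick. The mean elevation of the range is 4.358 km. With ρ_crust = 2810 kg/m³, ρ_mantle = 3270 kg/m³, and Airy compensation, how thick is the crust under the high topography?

70.4 km

Root depth r = h ρ_c / (ρ_m − ρ_c) = 4.358 km × 2810 / 460 = 26.62 km.
Total thickness = T + h + r = 39.45 km + 4.358 km + 26.62 km = 70.4 km.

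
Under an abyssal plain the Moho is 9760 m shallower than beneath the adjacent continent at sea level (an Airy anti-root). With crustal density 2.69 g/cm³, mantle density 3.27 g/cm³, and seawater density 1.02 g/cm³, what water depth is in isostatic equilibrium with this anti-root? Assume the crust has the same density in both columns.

Replacing a thickness d of crust by seawater at the top must be balanced by replacing crust with mantle at the base: d (ρ_c − ρ_w) = a (ρ_m − ρ_c).
d = a (ρ_m − ρ_c)/(ρ_c − ρ_w) = 9760 m × 0.58/1.67 = 3390 m.

3390 m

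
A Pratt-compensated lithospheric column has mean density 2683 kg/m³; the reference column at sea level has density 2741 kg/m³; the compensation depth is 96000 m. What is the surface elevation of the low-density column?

2080 m

ρ_ref D = ρ (D + h) → h = D (ρ_ref − ρ)/ρ.
h = 96000 m × (2741 − 2683)/2683 = 2080 m.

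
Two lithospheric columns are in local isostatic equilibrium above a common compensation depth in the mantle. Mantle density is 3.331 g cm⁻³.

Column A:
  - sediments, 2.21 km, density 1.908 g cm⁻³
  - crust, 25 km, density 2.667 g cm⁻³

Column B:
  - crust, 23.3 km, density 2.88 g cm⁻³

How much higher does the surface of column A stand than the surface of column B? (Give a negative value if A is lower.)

For any compensation level in the mantle, the mantle terms cancel and isostasy reduces to e = (Σt_A − Σt_B) − (Σ(ρt)_A − Σ(ρt)_B) / ρ_m.
Σt_A = 27.21 km; Σt_B = 23.3 km; Σ(ρt)_A = 70.89168; Σ(ρt)_B = 67.104 (in km·g cm⁻³).
e = (27.21 − 23.3) − (70.89168 − 67.104) / 3.331 = 2.77 km.

2.77 km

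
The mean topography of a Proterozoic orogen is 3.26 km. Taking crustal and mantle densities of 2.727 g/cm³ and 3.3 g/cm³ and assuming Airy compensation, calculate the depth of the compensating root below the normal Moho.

Balancing pressure at the compensation depth: the weight of the topography is balanced by the buoyancy of the root, ρ_c h = (ρ_m − ρ_c) r.
r = h · ρ_c / (ρ_m − ρ_c) = 3.26 km × 2.727 / (3.3 − 2.727) = 15.5 km.

15.5 km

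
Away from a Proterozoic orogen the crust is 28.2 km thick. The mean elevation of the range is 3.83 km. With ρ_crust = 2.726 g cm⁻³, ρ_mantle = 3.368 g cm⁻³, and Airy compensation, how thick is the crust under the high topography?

48.3 km

Root depth r = h ρ_c / (ρ_m − ρ_c) = 3.83 km × 2.726 / 0.642 = 16.26 km.
Total thickness = T + h + r = 28.2 km + 3.83 km + 16.26 km = 48.3 km.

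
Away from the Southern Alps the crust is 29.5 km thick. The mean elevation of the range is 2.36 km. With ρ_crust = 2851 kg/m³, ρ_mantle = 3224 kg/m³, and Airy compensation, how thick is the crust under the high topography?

Root depth r = h ρ_c / (ρ_m − ρ_c) = 2.36 km × 2851 / 373 = 18.04 km.
Total thickness = T + h + r = 29.5 km + 2.36 km + 18.04 km = 49.9 km.

49.9 km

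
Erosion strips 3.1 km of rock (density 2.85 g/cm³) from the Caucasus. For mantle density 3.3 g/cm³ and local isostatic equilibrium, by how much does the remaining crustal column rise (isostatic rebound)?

2.68 km

Unloading: uplift u = e ρ_c/ρ_m = 3.1 km × 2.85/3.3 = 2.68 km.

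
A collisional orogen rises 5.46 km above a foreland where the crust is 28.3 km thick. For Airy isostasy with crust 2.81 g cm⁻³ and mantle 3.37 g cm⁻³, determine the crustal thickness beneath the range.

Root depth r = h ρ_c / (ρ_m − ρ_c) = 5.46 km × 2.81 / 0.56 = 27.4 km.
Total thickness = T + h + r = 28.3 km + 5.46 km + 27.4 km = 61.2 km.

61.2 km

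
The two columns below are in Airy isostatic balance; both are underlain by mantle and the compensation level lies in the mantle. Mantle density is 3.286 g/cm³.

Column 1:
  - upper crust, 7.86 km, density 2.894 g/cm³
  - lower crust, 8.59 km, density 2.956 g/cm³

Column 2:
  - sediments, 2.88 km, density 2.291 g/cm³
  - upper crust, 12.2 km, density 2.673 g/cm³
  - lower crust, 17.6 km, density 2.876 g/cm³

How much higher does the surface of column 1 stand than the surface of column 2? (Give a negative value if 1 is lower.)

For any compensation level in the mantle, the mantle terms cancel and isostasy reduces to e = (Σt_1 − Σt_2) − (Σ(ρt)_1 − Σ(ρt)_2) / ρ_m.
Σt_1 = 16.45 km; Σt_2 = 32.68 km; Σ(ρt)_1 = 48.13888; Σ(ρt)_2 = 89.82628 (in km·g/cm³).
e = (16.45 − 32.68) − (48.13888 − 89.82628) / 3.286 = −3.54 km.

−3.54 km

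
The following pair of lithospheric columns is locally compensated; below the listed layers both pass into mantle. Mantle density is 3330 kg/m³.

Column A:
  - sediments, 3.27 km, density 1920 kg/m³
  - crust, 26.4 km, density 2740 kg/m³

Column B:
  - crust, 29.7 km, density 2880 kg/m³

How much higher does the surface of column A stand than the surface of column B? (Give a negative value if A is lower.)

For any compensation level in the mantle, the mantle terms cancel and isostasy reduces to e = (Σt_A − Σt_B) − (Σ(ρt)_A − Σ(ρt)_B) / ρ_m.
Σt_A = 29.67 km; Σt_B = 29.7 km; Σ(ρt)_A = 78614.4; Σ(ρt)_B = 85536 (in km·kg/m³).
e = (29.67 − 29.7) − (78614.4 − 85536) / 3330 = 2.05 km.

2.05 km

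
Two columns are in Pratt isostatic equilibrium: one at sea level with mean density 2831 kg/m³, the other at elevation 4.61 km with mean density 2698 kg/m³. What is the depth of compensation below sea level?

ρ_ref D = ρ (D + h) → D (ρ_ref − ρ) = ρ h.
D = ρ h/(ρ_ref − ρ) = 2698 × 4.61 km/(2831 − 2698) = 93.5 km.

93.5 km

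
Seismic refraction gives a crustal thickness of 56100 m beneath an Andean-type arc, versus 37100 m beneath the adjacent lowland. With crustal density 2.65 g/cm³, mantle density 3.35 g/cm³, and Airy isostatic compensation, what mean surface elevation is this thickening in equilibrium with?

Excess crust Δ = 56100 m − 37100 m = 19000 m, split between elevation h and root r with h + r = Δ.
Airy balance ρ_c h = (ρ_m − ρ_c) r gives r = h ρ_c/(ρ_m − ρ_c), so h (1 + ρ_c/(ρ_m − ρ_c)) = Δ, i.e. h = Δ (ρ_m − ρ_c)/ρ_m.
h = 19000 m × 0.7/3.35 = 3970 m.

3970 m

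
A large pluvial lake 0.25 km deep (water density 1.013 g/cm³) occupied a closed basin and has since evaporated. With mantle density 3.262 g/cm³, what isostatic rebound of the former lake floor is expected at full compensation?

u = d ρ_w/ρ_m = 0.25 km × 1.013/3.262 = 0.0776 km.

0.0776 km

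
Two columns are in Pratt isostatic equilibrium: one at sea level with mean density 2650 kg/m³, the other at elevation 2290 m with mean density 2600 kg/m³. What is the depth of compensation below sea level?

119000 m

ρ_ref D = ρ (D + h) → D (ρ_ref − ρ) = ρ h.
D = ρ h/(ρ_ref − ρ) = 2600 × 2290 m/(2650 − 2600) = 119000 m.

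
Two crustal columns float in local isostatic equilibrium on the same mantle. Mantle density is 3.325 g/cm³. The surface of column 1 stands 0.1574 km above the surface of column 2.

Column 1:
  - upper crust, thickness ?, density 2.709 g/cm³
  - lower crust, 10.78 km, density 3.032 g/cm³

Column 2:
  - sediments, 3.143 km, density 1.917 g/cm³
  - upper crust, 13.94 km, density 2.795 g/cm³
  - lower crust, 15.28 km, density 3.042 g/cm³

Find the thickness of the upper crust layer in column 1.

21.9 km

Take the compensation level at the base of the deeper column (depth z_c below the surface of column 1) and equate Σ ρ_i t_i down to z_c; mantle fills any gap and the z_c terms cancel.
Column 1: x×2.709 + 10.78×3.032 + (z_c − 10.78 − x)×3.325
Column 2: 0.1574×0 + 3.143×1.917 + 13.94×2.795 + 15.28×3.042 + (z_c − 0.1574 − 32.363)×3.325
The z_c×3.325 term appears on both sides and cancels. Collect the known terms of each column as K = Σ(ρt)_known − 3.325 × (depth of known layers): K_1 = 32.68496 − 3.325×10.78 = −3.15854; K_2 = 91.469191 − 3.325×(0.1574 + 32.363) = −16.661139.
Balance: K_1 − x×(3.325 − 2.709) = K_2, so x = (K_1 − K_2)/(3.325 − 2.709) = 13.5026/0.616 = 21.9 km.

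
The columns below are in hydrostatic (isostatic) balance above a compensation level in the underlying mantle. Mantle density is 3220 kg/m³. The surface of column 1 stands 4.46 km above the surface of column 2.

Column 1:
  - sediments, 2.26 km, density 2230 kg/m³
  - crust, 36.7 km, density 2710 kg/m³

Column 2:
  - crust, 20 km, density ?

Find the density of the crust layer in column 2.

2890 kg/m³

Take the compensation level at the base of the deeper column (depth z_c below the surface of column 1) and equate Σ ρ_i t_i down to z_c; mantle fills any gap and the z_c terms cancel.
Column 1: 2.26×2230 + 36.7×2710 + (z_c − 38.96)×3220
Column 2: 4.46×0 + 20×ρ + (z_c − 4.46 − 20)×3220
The z_c×3220 term appears on both sides and cancels. Collect the known terms of each column as K = Σ(ρt)_known − 3220 × (depth of known layers): K_1 = 104496.8 − 3220×38.96 = −20954.4; K_2 = 0 − 3220×(4.46 + 20) = −78761.2.
Balance: K_1 = K_2 + 20×ρ, so ρ = (K_1 − K_2)/20 = 57806.8/20 = 2890 kg/m³.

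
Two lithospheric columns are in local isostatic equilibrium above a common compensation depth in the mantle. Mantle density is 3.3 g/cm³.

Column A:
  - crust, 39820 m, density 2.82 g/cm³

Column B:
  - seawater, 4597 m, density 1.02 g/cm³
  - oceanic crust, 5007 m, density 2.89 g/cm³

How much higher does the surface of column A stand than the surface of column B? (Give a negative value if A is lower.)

1990 m

For any compensation level in the mantle, the mantle terms cancel and isostasy reduces to e = (Σt_A − Σt_B) − (Σ(ρt)_A − Σ(ρt)_B) / ρ_m.
Σt_A = 39820 m; Σt_B = 9604 m; Σ(ρt)_A = 112292.4; Σ(ρt)_B = 19159.17 (in m·g/cm³).
e = (39820 − 9604) − (112292.4 − 19159.17) / 3.3 = 1990 m.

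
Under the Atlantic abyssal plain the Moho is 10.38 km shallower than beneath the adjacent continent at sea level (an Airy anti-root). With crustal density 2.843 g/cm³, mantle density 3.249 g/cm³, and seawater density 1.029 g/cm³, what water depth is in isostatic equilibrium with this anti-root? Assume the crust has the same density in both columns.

Replacing a thickness d of crust by seawater at the top must be balanced by replacing crust with mantle at the base: d (ρ_c − ρ_w) = a (ρ_m − ρ_c).
d = a (ρ_m − ρ_c)/(ρ_c − ρ_w) = 10.38 km × 0.406/1.814 = 2.32 km.

2.32 km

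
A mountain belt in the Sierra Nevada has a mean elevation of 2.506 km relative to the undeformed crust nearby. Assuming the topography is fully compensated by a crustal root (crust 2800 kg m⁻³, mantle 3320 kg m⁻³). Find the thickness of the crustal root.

Equating mass per unit area of the two columns: the weight of the topography is balanced by the buoyancy of the root, ρ_c h = (ρ_m − ρ_c) r.
r = h · ρ_c / (ρ_m − ρ_c) = 2.506 km × 2800 / (3320 − 2800) = 13.5 km.

13.5 km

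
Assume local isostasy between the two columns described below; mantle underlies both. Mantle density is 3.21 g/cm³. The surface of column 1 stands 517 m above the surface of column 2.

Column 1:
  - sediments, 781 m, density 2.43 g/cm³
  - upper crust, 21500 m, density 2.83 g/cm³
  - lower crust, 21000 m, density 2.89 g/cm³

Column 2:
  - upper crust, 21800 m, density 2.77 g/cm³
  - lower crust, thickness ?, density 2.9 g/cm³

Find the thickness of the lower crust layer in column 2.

13700 m

Take the compensation level at the base of the deeper column (depth z_c below the surface of column 1) and equate Σ ρ_i t_i down to z_c; mantle fills any gap and the z_c terms cancel.
Column 1: 781×2.43 + 21500×2.83 + 21000×2.89 + (z_c − 43281)×3.21
Column 2: 517×0 + 21800×2.77 + x×2.9 + (z_c − 517 − 21800 − x)×3.21
The z_c×3.21 term appears on both sides and cancels. Collect the known terms of each column as K = Σ(ρt)_known − 3.21 × (depth of known layers): K_1 = 123432.83 − 3.21×43281 = −15499.18; K_2 = 60386 − 3.21×(517 + 21800) = −11251.57.
Balance: K_1 = K_2 − x×(3.21 − 2.9), so x = (K_2 − K_1)/(3.21 − 2.9) = 4247.61/0.31 = 13700 m.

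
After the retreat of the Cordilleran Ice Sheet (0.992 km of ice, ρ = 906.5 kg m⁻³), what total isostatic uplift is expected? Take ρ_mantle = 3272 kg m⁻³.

Removing the load lets mantle flow back in; uplift u satisfies ρ_ice t = ρ_m u.
u = t ρ_ice/ρ_m = 0.992 km × 906.5/3272 = 0.275 km.

0.275 km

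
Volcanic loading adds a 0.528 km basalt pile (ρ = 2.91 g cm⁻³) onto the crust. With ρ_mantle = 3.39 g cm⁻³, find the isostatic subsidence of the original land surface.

Subaerial loading: s = t ρ_load / ρ_m.
s = 0.528 km × 2.91/3.39 = 0.453 km.

0.453 km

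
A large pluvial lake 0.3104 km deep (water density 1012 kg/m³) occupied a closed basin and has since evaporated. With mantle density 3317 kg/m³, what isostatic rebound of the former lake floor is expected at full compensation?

u = d ρ_w/ρ_m = 0.3104 km × 1012/3317 = 0.0947 km.

0.0947 km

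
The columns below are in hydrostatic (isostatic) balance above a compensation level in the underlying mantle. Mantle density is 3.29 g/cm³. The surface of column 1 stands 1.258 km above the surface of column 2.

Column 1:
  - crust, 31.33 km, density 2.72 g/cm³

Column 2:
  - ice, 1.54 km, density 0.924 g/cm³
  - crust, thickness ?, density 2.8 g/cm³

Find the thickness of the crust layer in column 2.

Take the compensation level at the base of the deeper column (depth z_c below the surface of column 1) and equate Σ ρ_i t_i down to z_c; mantle fills any gap and the z_c terms cancel.
Column 1: 31.33×2.72 + (z_c − 31.33)×3.29
Column 2: 1.258×0 + 1.54×0.924 + x×2.8 + (z_c − 1.258 − 1.54 − x)×3.29
The z_c×3.29 term appears on both sides and cancels. Collect the known terms of each column as K = Σ(ρt)_known − 3.29 × (depth of known layers): K_1 = 85.2176 − 3.29×31.33 = −17.8581; K_2 = 1.42296 − 3.29×(1.258 + 1.54) = −7.78246.
Balance: K_1 = K_2 − x×(3.29 − 2.8), so x = (K_2 − K_1)/(3.29 − 2.8) = 10.0756/0.49 = 20.6 km.

20.6 km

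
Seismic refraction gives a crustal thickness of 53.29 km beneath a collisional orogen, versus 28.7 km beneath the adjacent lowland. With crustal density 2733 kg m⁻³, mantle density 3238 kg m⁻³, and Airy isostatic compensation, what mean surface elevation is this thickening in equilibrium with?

3.84 km

Excess crust Δ = 53.29 km − 28.7 km = 24.59 km, split between elevation h and root r with h + r = Δ.
Airy balance ρ_c h = (ρ_m − ρ_c) r gives r = h ρ_c/(ρ_m − ρ_c), so h (1 + ρ_c/(ρ_m − ρ_c)) = Δ, i.e. h = Δ (ρ_m − ρ_c)/ρ_m.
h = 24.59 km × 505/3238 = 3.84 km.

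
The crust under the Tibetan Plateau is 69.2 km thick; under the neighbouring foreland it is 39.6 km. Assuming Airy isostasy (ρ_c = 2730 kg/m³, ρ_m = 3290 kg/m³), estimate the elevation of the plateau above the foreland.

Excess crust Δ = 69.2 km − 39.6 km = 29.6 km, split between elevation h and root r with h + r = Δ.
Airy balance ρ_c h = (ρ_m − ρ_c) r gives r = h ρ_c/(ρ_m − ρ_c), so h (1 + ρ_c/(ρ_m − ρ_c)) = Δ, i.e. h = Δ (ρ_m − ρ_c)/ρ_m.
h = 29.6 km × 560/3290 = 5.04 km.

5.04 km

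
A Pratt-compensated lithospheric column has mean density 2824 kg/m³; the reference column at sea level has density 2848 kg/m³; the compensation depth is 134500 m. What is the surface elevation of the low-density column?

1140 m

ρ_ref D = ρ (D + h) → h = D (ρ_ref − ρ)/ρ.
h = 134500 m × (2848 − 2824)/2824 = 1140 m.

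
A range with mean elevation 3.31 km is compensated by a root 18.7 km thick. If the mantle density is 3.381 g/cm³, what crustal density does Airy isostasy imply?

ρ_c h = (ρ_m − ρ_c) r → ρ_c (h + r) = ρ_m r → ρ_c = ρ_m r / (h + r).
ρ_c = 3.381 × 18.7 km / (3.31 km + 18.7 km) = 2.87 g/cm³.

2.87 g/cm³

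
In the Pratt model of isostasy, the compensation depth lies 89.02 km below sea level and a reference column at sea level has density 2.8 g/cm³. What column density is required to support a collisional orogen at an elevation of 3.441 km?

Pratt balance: ρ_ref D = ρ (D + h).
ρ = ρ_ref D/(D + h) = 2.8 × 89.02 km/(89.02 km + 3.441 km) = 2.7 g/cm³.

2.7 g/cm³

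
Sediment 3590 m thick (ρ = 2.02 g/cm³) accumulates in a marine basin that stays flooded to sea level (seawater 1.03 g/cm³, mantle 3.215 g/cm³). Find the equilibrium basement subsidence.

1630 m

Submarine loading: the sediment displaces seawater, and the subsidence is in turn flooded, so s (ρ_m − ρ_w) = t (ρ_sed − ρ_w).
s = 3590 m × (2.02 − 1.03) / (3.215 − 1.03) = 1630 m.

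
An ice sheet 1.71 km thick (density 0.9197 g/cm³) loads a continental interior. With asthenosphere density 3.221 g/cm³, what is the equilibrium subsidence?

For local isostatic compensation: the ice load ρ_ice t is balanced by mantle displaced below, ρ_m s.
s = t ρ_ice / ρ_m = 1.71 km × 0.9197/3.221 = 0.488 km.

0.488 km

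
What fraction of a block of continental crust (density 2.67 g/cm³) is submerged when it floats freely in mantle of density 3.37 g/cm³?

Submerged fraction = ρ_obj/ρ_fluid = 2.67/3.37 = 0.792.

0.792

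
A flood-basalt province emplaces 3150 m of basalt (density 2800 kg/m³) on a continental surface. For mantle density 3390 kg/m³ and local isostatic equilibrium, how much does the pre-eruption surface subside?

2600 m

Subaerial loading: s = t ρ_load / ρ_m.
s = 3150 m × 2800/3390 = 2600 m.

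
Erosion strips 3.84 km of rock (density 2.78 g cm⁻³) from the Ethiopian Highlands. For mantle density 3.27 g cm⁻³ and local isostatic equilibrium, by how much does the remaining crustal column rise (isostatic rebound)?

Unloading: uplift u = e ρ_c/ρ_m = 3.84 km × 2.78/3.27 = 3.26 km.

3.26 km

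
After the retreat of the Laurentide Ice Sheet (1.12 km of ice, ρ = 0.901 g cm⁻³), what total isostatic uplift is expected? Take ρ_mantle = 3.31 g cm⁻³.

0.305 km

Removing the load lets mantle flow back in; uplift u satisfies ρ_ice t = ρ_m u.
u = t ρ_ice/ρ_m = 1.12 km × 0.901/3.31 = 0.305 km.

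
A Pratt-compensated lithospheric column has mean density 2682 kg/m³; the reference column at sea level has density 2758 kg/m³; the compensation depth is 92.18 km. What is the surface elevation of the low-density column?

2.61 km

ρ_ref D = ρ (D + h) → h = D (ρ_ref − ρ)/ρ.
h = 92.18 km × (2758 − 2682)/2682 = 2.61 km.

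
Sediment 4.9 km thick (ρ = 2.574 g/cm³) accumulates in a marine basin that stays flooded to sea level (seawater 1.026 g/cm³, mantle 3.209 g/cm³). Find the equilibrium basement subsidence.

3.47 km

Submarine loading: the sediment displaces seawater, and the subsidence is in turn flooded, so s (ρ_m − ρ_w) = t (ρ_sed − ρ_w).
s = 4.9 km × (2.574 − 1.026) / (3.209 − 1.026) = 3.47 km.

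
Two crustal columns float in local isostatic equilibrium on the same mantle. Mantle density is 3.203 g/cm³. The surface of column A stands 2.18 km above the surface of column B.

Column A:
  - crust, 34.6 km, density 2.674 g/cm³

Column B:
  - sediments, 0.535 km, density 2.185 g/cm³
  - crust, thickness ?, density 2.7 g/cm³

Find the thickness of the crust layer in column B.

Take the compensation level at the base of the deeper column (depth z_c below the surface of column A) and equate Σ ρ_i t_i down to z_c; mantle fills any gap and the z_c terms cancel.
Column A: 34.6×2.674 + (z_c − 34.6)×3.203
Column B: 2.18×0 + 0.535×2.185 + x×2.7 + (z_c − 2.18 − 0.535 − x)×3.203
The z_c×3.203 term appears on both sides and cancels. Collect the known terms of each column as K = Σ(ρt)_known − 3.203 × (depth of known layers): K_A = 92.5204 − 3.203×34.6 = −18.3034; K_B = 1.168975 − 3.203×(2.18 + 0.535) = −7.52717.
Balance: K_A = K_B − x×(3.203 − 2.7), so x = (K_B − K_A)/(3.203 − 2.7) = 10.7762/0.503 = 21.4 km.

21.4 km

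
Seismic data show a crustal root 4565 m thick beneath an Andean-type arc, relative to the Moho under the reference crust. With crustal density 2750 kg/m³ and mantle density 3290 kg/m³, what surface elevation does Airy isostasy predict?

Balancing pressure at the compensation depth: ρ_c h = (ρ_m − ρ_c) r.
h = r (ρ_m − ρ_c) / ρ_c = 4565 m × (3290 − 2750) / 2750 = 896 m.

896 m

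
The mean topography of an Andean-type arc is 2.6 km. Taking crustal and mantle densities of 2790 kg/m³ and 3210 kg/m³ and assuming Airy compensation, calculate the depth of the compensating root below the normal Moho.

Balancing pressure at the compensation depth: the weight of the topography is balanced by the buoyancy of the root, ρ_c h = (ρ_m − ρ_c) r.
r = h · ρ_c / (ρ_m − ρ_c) = 2.6 km × 2790 / (3210 − 2790) = 17.3 km.

17.3 km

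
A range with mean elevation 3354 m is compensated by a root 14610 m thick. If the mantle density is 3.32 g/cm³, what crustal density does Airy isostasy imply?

2.7 g/cm³

ρ_c h = (ρ_m − ρ_c) r → ρ_c (h + r) = ρ_m r → ρ_c = ρ_m r / (h + r).
ρ_c = 3.32 × 14610 m / (3354 m + 14610 m) = 2.7 g/cm³.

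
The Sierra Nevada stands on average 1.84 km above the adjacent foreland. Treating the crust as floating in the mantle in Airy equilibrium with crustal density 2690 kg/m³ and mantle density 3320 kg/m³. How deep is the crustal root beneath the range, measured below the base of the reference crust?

In Airy isostatic equilibrium: the weight of the topography is balanced by the buoyancy of the root, ρ_c h = (ρ_m − ρ_c) r.
r = h · ρ_c / (ρ_m − ρ_c) = 1.84 km × 2690 / (3320 − 2690) = 7.86 km.

7.86 km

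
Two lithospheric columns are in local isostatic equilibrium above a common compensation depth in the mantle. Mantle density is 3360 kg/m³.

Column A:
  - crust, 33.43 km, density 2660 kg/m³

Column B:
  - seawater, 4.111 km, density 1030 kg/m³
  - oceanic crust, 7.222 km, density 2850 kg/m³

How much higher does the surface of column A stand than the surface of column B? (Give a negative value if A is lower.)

For any compensation level in the mantle, the mantle terms cancel and isostasy reduces to e = (Σt_A − Σt_B) − (Σ(ρt)_A − Σ(ρt)_B) / ρ_m.
Σt_A = 33.43 km; Σt_B = 11.333 km; Σ(ρt)_A = 88923.8; Σ(ρt)_B = 24817.03 (in km·kg/m³).
e = (33.43 − 11.333) − (88923.8 − 24817.03) / 3360 = 3.02 km.

3.02 km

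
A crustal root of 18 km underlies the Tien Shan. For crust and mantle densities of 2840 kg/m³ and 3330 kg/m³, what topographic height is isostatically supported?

Balancing pressure at the compensation depth: ρ_c h = (ρ_m − ρ_c) r.
h = r (ρ_m − ρ_c) / ρ_c = 18 km × (3330 − 2840) / 2840 = 3.11 km.

3.11 km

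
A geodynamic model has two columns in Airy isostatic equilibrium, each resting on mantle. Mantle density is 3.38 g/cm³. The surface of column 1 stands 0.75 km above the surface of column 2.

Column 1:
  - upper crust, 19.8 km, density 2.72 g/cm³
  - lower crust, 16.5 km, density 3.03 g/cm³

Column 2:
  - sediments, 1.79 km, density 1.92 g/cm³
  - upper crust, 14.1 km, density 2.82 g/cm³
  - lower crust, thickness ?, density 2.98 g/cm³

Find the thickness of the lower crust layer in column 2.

Take the compensation level at the base of the deeper column (depth z_c below the surface of column 1) and equate Σ ρ_i t_i down to z_c; mantle fills any gap and the z_c terms cancel.
Column 1: 19.8×2.72 + 16.5×3.03 + (z_c − 36.3)×3.38
Column 2: 0.75×0 + 1.79×1.92 + 14.1×2.82 + x×2.98 + (z_c − 0.75 − 15.89 − x)×3.38
The z_c×3.38 term appears on both sides and cancels. Collect the known terms of each column as K = Σ(ρt)_known − 3.38 × (depth of known layers): K_1 = 103.851 − 3.38×36.3 = −18.843; K_2 = 43.1988 − 3.38×(0.75 + 15.89) = −13.0444.
Balance: K_1 = K_2 − x×(3.38 − 2.98), so x = (K_2 − K_1)/(3.38 − 2.98) = 5.7986/0.4 = 14.5 km.

14.5 km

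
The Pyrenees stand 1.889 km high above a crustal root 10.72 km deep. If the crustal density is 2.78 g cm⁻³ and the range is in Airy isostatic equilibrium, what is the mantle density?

3.27 g cm⁻³

Airy balance: ρ_c h = (ρ_m − ρ_c) r → ρ_m = ρ_c (1 + h/r).
ρ_m = 2.78 × (1 + 1.889 km/10.72 km) = 3.27 g cm⁻³.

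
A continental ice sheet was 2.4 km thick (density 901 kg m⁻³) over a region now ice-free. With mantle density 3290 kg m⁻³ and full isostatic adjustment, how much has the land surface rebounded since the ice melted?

0.657 km

Removing the load lets mantle flow back in; uplift u satisfies ρ_ice t = ρ_m u.
u = t ρ_ice/ρ_m = 2.4 km × 901/3290 = 0.657 km.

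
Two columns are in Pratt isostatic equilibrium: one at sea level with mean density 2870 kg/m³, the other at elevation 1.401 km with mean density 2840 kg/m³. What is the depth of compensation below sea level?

133 km

ρ_ref D = ρ (D + h) → D (ρ_ref − ρ) = ρ h.
D = ρ h/(ρ_ref − ρ) = 2840 × 1.401 km/(2870 − 2840) = 133 km.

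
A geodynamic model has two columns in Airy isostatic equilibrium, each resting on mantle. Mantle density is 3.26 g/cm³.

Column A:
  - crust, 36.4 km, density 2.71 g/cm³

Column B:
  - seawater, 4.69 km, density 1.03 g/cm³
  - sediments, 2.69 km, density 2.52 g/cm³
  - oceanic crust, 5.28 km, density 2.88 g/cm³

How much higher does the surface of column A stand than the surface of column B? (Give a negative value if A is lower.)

For any compensation level in the mantle, the mantle terms cancel and isostasy reduces to e = (Σt_A − Σt_B) − (Σ(ρt)_A − Σ(ρt)_B) / ρ_m.
Σt_A = 36.4 km; Σt_B = 12.66 km; Σ(ρt)_A = 98.644; Σ(ρt)_B = 26.8159 (in km·g/cm³).
e = (36.4 − 12.66) − (98.644 − 26.8159) / 3.26 = 1.71 km.

1.71 km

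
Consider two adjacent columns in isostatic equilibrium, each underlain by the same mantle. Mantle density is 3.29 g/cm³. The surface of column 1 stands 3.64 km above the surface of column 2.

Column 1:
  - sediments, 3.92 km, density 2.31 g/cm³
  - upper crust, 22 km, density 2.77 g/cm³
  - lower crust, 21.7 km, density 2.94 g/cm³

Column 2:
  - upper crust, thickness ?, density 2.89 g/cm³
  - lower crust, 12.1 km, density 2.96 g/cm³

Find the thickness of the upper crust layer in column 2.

Take the compensation level at the base of the deeper column (depth z_c below the surface of column 1) and equate Σ ρ_i t_i down to z_c; mantle fills any gap and the z_c terms cancel.
Column 1: 3.92×2.31 + 22×2.77 + 21.7×2.94 + (z_c − 47.62)×3.29
Column 2: 3.64×0 + x×2.89 + 12.1×2.96 + (z_c − 3.64 − 12.1 − x)×3.29
The z_c×3.29 term appears on both sides and cancels. Collect the known terms of each column as K = Σ(ρt)_known − 3.29 × (depth of known layers): K_1 = 133.7932 − 3.29×47.62 = −22.8766; K_2 = 35.816 − 3.29×(3.64 + 12.1) = −15.9686.
Balance: K_1 = K_2 − x×(3.29 − 2.89), so x = (K_2 − K_1)/(3.29 − 2.89) = 6.908/0.4 = 17.3 km.

17.3 km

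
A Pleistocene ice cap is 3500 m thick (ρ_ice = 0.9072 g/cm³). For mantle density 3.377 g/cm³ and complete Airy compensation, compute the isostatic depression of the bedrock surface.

Equating mass per unit area of the two columns: the ice load ρ_ice t is balanced by mantle displaced below, ρ_m s.
s = t ρ_ice / ρ_m = 3500 m × 0.9072/3.377 = 940 m.

940 m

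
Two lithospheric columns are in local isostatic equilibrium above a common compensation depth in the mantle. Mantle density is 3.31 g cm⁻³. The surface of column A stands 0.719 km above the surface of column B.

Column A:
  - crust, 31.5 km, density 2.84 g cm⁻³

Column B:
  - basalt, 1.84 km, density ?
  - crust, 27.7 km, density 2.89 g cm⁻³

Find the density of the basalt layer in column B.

2.88 g cm⁻³

Take the compensation level at the base of the deeper column (depth z_c below the surface of column A) and equate Σ ρ_i t_i down to z_c; mantle fills any gap and the z_c terms cancel.
Column A: 31.5×2.84 + (z_c − 31.5)×3.31
Column B: 0.719×0 + 1.84×ρ + 27.7×2.89 + (z_c − 0.719 − 29.54)×3.31
The z_c×3.31 term appears on both sides and cancels. Collect the known terms of each column as K = Σ(ρt)_known − 3.31 × (depth of known layers): K_A = 89.46 − 3.31×31.5 = −14.805; K_B = 80.053 − 3.31×(0.719 + 29.54) = −20.10429.
Balance: K_A = K_B + 1.84×ρ, so ρ = (K_A − K_B)/1.84 = 5.29929/1.84 = 2.88 g cm⁻³.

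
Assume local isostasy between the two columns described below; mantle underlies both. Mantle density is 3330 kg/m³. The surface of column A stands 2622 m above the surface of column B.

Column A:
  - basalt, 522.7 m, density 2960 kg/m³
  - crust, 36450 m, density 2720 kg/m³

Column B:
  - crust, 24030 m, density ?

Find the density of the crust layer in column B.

2760 kg/m³

Take the compensation level at the base of the deeper column (depth z_c below the surface of column A) and equate Σ ρ_i t_i down to z_c; mantle fills any gap and the z_c terms cancel.
Column A: 522.7×2960 + 36450×2720 + (z_c − 36972.7)×3330
Column B: 2622×0 + 24030×ρ + (z_c − 2622 − 24030)×3330
The z_c×3330 term appears on both sides and cancels. Collect the known terms of each column as K = Σ(ρt)_known − 3330 × (depth of known layers): K_A = 100691192 − 3330×36972.7 = −22427899; K_B = 0 − 3330×(2622 + 24030) = −88751160.
Balance: K_A = K_B + 24030×ρ, so ρ = (K_A − K_B)/24030 = 66323300/24030 = 2760 kg/m³.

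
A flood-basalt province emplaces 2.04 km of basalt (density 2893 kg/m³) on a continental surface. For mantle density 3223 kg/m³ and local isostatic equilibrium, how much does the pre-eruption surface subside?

1.83 km

Subaerial loading: s = t ρ_load / ρ_m.
s = 2.04 km × 2893/3223 = 1.83 km.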